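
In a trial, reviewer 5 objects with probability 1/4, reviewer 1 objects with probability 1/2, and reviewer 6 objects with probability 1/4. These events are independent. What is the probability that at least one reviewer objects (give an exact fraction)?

23/32

P(none) = (1 − 1/4) × (1 − 1/2) × (1 − 1/4) = 3/4 × 1/2 × 3/4 = 9/32
P(at least one) = 1 − 9/32 = 23/32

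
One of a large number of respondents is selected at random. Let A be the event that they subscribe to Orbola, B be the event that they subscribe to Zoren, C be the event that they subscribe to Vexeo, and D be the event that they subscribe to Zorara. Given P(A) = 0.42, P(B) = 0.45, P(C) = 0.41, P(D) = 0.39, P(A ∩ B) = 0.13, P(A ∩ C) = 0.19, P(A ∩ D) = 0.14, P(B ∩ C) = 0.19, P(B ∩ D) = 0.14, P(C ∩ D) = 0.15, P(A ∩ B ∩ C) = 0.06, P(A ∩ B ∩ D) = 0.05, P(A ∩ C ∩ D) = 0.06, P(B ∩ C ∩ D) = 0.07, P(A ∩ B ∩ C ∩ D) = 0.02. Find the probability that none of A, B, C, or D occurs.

By inclusion–exclusion:
P(A ∪ B ∪ C ∪ D) = 0.42 + 0.45 + 0.41 + 0.39 − 0.13 − 0.19 − 0.14 − 0.19 − 0.14 − 0.15 + 0.06 + 0.05 + 0.06 + 0.07 − 0.02 = 0.95
P(none) = 1 − 0.95 = 0.05

0.05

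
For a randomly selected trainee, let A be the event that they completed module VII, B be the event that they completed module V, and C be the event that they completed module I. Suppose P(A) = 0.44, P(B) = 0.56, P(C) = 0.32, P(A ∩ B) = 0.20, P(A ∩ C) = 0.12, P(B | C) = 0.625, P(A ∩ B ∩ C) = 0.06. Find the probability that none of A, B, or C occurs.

P(B ∩ C) = P(C)·P(B|C) = 0.32 × 0.625 = 0.20
Inclusion–exclusion gives
P(A ∪ B ∪ C) = 0.44 + 0.56 + 0.32 − 0.20 − 0.12 − 0.20 + 0.06 = 0.86
P(none) = 1 − 0.86 = 0.14

0.14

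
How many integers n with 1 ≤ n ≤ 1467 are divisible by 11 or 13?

235

By inclusion–exclusion:
⌊1467/11⌋ + ⌊1467/13⌋ − ⌊1467/143⌋ = 133 + 112 − 10 = 235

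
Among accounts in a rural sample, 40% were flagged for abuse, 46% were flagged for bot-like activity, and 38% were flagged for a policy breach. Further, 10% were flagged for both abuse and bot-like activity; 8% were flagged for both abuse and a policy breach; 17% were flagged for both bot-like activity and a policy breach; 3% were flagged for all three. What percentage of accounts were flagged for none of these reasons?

8%

By inclusion–exclusion:
P(≥1) = 40 + 46 + 38 − 10 − 8 − 17 + 3 = 92%
P(none) = 100% − 92% = 8%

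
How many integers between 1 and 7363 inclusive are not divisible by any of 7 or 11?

5738

⌊7363/7⌋ + ⌊7363/11⌋ − ⌊7363/77⌋ = 1051 + 669 − 95 = 1625
7363 − 1625 = 5738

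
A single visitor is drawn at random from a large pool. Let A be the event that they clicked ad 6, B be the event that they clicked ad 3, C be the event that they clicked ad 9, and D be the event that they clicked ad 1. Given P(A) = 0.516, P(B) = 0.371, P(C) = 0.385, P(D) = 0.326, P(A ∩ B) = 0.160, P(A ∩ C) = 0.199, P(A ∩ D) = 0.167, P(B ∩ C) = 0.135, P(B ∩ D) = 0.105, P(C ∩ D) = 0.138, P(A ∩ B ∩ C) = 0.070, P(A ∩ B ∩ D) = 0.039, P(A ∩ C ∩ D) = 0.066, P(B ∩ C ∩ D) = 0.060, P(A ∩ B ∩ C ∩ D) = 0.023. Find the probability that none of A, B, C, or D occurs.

P(A ∪ B ∪ C ∪ D) = 0.516 + 0.371 + 0.385 + 0.326 − 0.160 − 0.199 − 0.167 − 0.135 − 0.105 − 0.138 + 0.070 + 0.039 + 0.066 + 0.060 − 0.023 = 0.906
P(none) = 1 − 0.906 = 0.094

0.094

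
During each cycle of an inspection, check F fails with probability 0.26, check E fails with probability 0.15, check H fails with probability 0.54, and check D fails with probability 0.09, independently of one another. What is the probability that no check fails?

P(none) = (1 − 0.26) × (1 − 0.15) × (1 − 0.54) × (1 − 0.09) = 0.74 × 0.85 × 0.46 × 0.91 = 0.2632994

0.2632994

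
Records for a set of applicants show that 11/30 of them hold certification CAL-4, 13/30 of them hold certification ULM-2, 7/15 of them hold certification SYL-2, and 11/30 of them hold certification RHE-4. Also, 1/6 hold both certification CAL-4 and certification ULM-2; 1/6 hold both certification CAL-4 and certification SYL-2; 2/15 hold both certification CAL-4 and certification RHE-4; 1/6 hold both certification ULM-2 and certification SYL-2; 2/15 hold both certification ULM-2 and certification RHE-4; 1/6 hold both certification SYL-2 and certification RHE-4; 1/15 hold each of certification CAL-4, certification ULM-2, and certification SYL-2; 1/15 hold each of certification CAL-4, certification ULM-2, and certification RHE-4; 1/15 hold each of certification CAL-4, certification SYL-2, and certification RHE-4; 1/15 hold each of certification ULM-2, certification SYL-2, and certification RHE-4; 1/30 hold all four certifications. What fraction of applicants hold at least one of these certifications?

14/15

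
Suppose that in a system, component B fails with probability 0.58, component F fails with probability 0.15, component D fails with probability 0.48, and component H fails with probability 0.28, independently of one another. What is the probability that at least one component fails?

P(none) = (1 − 0.58) × (1 − 0.15) × (1 − 0.48) × (1 − 0.28) = 0.42 × 0.85 × 0.52 × 0.72 = 0.1336608
P(at least one) = 1 − 0.1336608 = 0.8663392

0.8663392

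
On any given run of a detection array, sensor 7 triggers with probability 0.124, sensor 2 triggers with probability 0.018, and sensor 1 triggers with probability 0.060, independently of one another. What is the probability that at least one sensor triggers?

0.19138192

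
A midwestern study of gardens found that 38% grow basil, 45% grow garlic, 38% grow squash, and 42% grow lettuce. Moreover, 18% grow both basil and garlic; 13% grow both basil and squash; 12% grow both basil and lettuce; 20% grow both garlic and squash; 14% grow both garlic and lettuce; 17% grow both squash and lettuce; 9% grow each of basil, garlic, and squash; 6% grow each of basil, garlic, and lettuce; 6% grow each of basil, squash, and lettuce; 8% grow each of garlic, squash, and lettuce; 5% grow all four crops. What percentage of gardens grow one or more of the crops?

93%

Apply inclusion-exclusion:
P(union) = 38 + 45 + 38 + 42 − 18 − 13 − 12 − 20 − 14 − 17 + 9 + 6 + 6 + 8 − 5 = 93%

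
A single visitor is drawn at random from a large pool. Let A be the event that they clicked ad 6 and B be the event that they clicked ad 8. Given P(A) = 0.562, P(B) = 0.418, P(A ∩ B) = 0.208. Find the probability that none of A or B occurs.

P(A ∪ B) = 0.562 + 0.418 − 0.208 = 0.772
P(none) = 1 − 0.772 = 0.228

0.228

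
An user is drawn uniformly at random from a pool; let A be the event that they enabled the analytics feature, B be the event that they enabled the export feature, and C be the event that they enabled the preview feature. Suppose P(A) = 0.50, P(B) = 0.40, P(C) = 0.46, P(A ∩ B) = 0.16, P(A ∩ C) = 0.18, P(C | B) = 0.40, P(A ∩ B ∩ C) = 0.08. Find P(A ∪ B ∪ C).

0.94

P(B ∩ C) = P(B)·P(C|B) = 0.40 × 0.40 = 0.16
Using inclusion–exclusion:
P(A ∪ B ∪ C) = 0.50 + 0.40 + 0.46 − 0.16 − 0.18 − 0.16 + 0.08 = 0.94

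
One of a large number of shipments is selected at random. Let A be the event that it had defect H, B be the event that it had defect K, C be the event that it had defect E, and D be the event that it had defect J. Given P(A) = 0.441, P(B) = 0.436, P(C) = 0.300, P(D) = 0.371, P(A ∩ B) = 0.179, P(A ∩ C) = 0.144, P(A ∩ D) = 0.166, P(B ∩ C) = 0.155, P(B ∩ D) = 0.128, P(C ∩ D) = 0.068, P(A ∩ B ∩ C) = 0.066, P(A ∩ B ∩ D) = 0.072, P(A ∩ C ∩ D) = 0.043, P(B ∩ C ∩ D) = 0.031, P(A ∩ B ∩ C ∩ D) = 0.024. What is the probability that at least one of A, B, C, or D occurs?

0.896

Inclusion–exclusion gives
P(A ∪ B ∪ C ∪ D) = 0.441 + 0.436 + 0.300 + 0.371 − 0.179 − 0.144 − 0.166 − 0.155 − 0.128 − 0.068 + 0.066 + 0.072 + 0.043 + 0.031 − 0.024 = 0.896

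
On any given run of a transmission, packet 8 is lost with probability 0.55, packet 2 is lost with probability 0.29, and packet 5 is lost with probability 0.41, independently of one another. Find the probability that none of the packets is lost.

Since the events are independent, P(none) is the product of the individual non-occurrence probabilities.
P(none) = (1 − 0.55) × (1 − 0.29) × (1 − 0.41) = 0.45 × 0.71 × 0.59 = 0.188505

0.188505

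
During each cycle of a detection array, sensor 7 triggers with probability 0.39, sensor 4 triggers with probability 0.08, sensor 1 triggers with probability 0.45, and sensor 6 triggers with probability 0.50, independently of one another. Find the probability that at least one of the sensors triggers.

0.84567

P(none) = (1 − 0.39) × (1 − 0.08) × (1 − 0.45) × (1 − 0.50) = 0.61 × 0.92 × 0.55 × 0.50 = 0.15433
P(at least one) = 1 − 0.15433 = 0.84567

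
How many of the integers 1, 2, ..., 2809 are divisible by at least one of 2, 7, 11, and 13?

1799

Apply inclusion-exclusion:
⌊2809/2⌋ + ⌊2809/7⌋ + ⌊2809/11⌋ + ⌊2809/13⌋ − ⌊2809/14⌋ − ⌊2809/22⌋ − ⌊2809/26⌋ − ⌊2809/77⌋ − ⌊2809/91⌋ − ⌊2809/143⌋ + ⌊2809/154⌋ + ⌊2809/182⌋ + ⌊2809/286⌋ + ⌊2809/1001⌋ − ⌊2809/2002⌋ = 1404 + 401 + 255 + 216 − 200 − 127 − 108 − 36 − 30 − 19 + 18 + 15 + 9 + 2 − 1 = 1799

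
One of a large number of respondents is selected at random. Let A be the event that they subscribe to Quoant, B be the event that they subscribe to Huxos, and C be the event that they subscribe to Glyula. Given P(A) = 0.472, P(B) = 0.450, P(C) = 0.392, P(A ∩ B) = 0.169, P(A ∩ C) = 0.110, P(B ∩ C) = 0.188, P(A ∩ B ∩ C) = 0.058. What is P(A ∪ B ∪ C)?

P(A ∪ B ∪ C) = 0.472 + 0.450 + 0.392 − 0.169 − 0.110 − 0.188 + 0.058 = 0.905

0.905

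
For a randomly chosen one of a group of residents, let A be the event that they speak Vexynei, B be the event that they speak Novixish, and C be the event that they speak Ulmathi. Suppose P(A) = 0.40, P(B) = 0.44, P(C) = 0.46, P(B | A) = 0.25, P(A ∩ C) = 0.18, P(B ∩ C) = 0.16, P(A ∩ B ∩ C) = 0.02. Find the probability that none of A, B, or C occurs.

P(A ∩ B) = P(A)·P(B|A) = 0.40 × 0.25 = 0.10
P(A ∪ B ∪ C) = 0.40 + 0.44 + 0.46 − 0.10 − 0.18 − 0.16 + 0.02 = 0.88
P(none) = 1 − 0.88 = 0.12

0.12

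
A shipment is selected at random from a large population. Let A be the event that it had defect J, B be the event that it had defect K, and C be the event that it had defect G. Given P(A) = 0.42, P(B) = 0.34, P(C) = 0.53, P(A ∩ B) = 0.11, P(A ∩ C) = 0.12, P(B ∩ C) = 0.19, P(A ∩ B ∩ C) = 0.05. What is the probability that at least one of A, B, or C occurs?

0.92

Apply inclusion-exclusion:
P(A ∪ B ∪ C) = 0.42 + 0.34 + 0.53 − 0.11 − 0.12 − 0.19 + 0.05 = 0.92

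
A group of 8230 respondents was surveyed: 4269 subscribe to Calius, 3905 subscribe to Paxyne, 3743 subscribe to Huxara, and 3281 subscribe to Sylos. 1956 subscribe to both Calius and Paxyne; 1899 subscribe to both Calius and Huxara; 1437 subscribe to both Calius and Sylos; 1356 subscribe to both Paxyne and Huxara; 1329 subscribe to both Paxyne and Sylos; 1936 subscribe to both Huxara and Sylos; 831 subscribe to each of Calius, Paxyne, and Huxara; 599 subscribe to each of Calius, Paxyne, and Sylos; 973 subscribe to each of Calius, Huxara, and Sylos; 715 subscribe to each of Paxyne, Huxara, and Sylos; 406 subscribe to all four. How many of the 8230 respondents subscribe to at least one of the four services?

7997

N(≥1) = 4269 + 3905 + 3743 + 3281 − 1956 − 1899 − 1437 − 1356 − 1329 − 1936 + 831 + 599 + 973 + 715 − 406 = 7997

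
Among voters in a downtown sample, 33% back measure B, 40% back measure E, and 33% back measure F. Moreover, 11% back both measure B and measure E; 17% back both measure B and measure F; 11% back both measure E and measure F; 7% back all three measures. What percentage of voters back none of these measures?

26%

P(union) = 33 + 40 + 33 − 11 − 17 − 11 + 7 = 74%
P(none) = 100% − 74% = 26%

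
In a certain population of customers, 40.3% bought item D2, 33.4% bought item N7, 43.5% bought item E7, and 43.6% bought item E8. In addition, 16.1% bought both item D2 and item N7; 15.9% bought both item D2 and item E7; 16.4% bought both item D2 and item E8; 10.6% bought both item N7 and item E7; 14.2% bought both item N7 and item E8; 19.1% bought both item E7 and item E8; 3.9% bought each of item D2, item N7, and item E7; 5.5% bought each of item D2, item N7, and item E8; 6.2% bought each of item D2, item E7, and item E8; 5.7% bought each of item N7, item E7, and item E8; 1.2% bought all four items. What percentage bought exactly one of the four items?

35.3%

Using the inclusion–exclusion count for exactly one event:
P(exactly one) = 40.3 + 33.4 + 43.5 + 43.6 − 2·16.1 − 2·15.9 − 2·16.4 − 2·10.6 − 2·14.2 − 2·19.1 + 3·3.9 + 3·5.5 + 3·6.2 + 3·5.7 − 4·1.2 = 35.3%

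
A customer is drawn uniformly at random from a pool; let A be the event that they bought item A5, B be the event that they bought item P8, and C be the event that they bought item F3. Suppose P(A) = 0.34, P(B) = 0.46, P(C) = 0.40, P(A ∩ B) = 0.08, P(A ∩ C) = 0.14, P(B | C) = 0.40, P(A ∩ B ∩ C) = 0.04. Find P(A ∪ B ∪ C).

0.86

P(B ∩ C) = P(C)·P(B|C) = 0.40 × 0.40 = 0.16
By inclusion–exclusion:
P(A ∪ B ∪ C) = 0.34 + 0.46 + 0.40 − 0.08 − 0.14 − 0.16 + 0.04 = 0.86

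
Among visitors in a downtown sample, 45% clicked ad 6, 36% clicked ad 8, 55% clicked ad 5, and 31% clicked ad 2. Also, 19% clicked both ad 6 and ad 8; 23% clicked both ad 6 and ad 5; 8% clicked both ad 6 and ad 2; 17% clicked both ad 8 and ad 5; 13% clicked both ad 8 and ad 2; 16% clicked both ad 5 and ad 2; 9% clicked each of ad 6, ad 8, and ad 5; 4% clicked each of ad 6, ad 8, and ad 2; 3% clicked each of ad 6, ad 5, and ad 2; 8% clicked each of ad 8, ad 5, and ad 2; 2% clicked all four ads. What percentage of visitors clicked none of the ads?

7%

By inclusion-exclusion,
P(union) = 45 + 36 + 55 + 31 − 19 − 23 − 8 − 17 − 13 − 16 + 9 + 4 + 3 + 8 − 2 = 93%
P(none) = 100% − 93% = 7%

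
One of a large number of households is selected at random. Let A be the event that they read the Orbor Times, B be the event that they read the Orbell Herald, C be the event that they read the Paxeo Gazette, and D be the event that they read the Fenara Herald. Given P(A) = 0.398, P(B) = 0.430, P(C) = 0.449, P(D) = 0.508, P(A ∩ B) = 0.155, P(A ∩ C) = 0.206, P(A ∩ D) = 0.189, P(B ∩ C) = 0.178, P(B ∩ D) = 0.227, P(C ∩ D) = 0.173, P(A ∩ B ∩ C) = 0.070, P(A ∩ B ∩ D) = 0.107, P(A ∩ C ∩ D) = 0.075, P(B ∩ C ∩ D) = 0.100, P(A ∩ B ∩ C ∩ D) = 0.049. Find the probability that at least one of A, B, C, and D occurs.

0.960

Using inclusion–exclusion:
P(A ∪ B ∪ C ∪ D) = 0.398 + 0.430 + 0.449 + 0.508 − 0.155 − 0.206 − 0.189 − 0.178 − 0.227 − 0.173 + 0.070 + 0.107 + 0.075 + 0.100 − 0.049 = 0.960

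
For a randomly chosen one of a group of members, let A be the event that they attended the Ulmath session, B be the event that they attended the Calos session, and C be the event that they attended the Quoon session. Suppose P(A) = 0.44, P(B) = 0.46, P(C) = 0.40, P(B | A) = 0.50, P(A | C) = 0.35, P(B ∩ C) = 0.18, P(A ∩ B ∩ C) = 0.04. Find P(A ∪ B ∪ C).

P(A ∩ B) = P(A)·P(B|A) = 0.44 × 0.50 = 0.22
P(A ∩ C) = P(C)·P(A|C) = 0.40 × 0.35 = 0.14
By inclusion–exclusion:
P(A ∪ B ∪ C) = 0.44 + 0.46 + 0.40 − 0.22 − 0.14 − 0.18 + 0.04 = 0.80

0.80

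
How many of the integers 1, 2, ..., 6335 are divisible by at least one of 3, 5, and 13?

2111 + 1267 + 487 − 422 − 162 − 97 + 32 = 3216

3216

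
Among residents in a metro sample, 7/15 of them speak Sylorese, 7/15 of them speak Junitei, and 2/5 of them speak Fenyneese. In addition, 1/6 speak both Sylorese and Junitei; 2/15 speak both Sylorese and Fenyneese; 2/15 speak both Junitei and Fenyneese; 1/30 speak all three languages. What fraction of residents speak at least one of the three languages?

P(≥1) = 7/15 + 7/15 + 2/5 − 1/6 − 2/15 − 2/15 + 1/30 = 14/15

14/15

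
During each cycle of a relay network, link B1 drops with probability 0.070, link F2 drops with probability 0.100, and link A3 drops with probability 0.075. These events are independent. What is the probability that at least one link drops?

0.225775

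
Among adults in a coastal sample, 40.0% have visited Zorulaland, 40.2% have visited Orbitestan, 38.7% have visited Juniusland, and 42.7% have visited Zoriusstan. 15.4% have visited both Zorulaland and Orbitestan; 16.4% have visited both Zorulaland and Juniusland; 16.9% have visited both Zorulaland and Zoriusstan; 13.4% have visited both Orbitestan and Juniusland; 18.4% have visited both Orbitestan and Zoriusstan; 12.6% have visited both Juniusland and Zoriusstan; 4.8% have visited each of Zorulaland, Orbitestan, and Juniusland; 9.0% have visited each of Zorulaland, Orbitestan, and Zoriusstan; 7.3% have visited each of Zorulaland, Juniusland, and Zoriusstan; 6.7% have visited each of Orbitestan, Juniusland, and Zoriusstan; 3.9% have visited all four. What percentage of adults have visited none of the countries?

Using inclusion–exclusion:
P(union) = 40.0 + 40.2 + 38.7 + 42.7 − 15.4 − 16.4 − 16.9 − 13.4 − 18.4 − 12.6 + 4.8 + 9.0 + 7.3 + 6.7 − 3.9 = 92.4%
P(none) = 100% − 92.4% = 7.6%

7.6%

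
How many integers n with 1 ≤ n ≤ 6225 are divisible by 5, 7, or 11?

1245 + 889 + 565 − 177 − 113 − 80 + 16 = 2345

2345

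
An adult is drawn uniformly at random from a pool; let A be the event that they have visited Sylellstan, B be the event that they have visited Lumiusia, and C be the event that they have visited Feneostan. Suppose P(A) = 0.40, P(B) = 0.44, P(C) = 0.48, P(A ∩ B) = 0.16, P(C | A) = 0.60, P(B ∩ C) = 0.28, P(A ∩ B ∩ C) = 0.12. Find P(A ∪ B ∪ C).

P(A ∩ C) = P(A)·P(C|A) = 0.40 × 0.60 = 0.24
Inclusion–exclusion gives
P(A ∪ B ∪ C) = 0.40 + 0.44 + 0.48 − 0.16 − 0.24 − 0.28 + 0.12 = 0.76

0.76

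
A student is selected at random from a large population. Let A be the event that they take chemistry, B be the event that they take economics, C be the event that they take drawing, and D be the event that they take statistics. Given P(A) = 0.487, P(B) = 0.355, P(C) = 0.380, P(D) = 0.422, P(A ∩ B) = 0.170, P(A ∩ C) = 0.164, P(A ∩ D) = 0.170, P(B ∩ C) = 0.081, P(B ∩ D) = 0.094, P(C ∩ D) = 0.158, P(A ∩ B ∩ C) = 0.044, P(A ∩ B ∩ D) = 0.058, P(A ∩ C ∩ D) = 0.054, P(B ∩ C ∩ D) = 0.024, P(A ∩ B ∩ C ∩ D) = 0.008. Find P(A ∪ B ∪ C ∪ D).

By inclusion-exclusion,
P(A ∪ B ∪ C ∪ D) = 0.487 + 0.355 + 0.380 + 0.422 − 0.170 − 0.164 − 0.170 − 0.081 − 0.094 − 0.158 + 0.044 + 0.058 + 0.054 + 0.024 − 0.008 = 0.979

0.979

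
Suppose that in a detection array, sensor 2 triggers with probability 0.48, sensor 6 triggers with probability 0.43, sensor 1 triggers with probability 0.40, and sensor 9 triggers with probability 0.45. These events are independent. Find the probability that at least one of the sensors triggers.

P(none) = (1 − 0.48) × (1 − 0.43) × (1 − 0.40) × (1 − 0.45) = 0.52 × 0.57 × 0.60 × 0.55 = 0.097812
P(at least one) = 1 − 0.097812 = 0.902188

0.902188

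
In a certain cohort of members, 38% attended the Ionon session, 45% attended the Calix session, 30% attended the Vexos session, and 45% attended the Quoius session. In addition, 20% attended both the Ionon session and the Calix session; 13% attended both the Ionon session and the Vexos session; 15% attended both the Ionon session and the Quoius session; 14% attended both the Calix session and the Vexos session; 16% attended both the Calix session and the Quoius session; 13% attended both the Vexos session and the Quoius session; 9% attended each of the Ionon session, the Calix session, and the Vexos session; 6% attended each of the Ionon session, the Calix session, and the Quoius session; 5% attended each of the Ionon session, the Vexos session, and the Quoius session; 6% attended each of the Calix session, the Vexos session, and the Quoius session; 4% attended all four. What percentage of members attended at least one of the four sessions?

P(≥1) = 38 + 45 + 30 + 45 − 20 − 13 − 15 − 14 − 16 − 13 + 9 + 6 + 5 + 6 − 4 = 89%

89%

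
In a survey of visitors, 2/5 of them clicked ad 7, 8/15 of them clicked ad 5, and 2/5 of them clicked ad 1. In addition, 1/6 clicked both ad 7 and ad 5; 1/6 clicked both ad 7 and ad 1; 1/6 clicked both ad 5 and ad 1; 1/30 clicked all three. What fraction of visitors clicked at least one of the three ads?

13/15

P(≥1) = 2/5 + 8/15 + 2/5 − 1/6 − 1/6 − 1/6 + 1/30 = 13/15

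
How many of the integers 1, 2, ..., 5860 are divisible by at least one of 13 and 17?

450 + 344 − 26 = 768

768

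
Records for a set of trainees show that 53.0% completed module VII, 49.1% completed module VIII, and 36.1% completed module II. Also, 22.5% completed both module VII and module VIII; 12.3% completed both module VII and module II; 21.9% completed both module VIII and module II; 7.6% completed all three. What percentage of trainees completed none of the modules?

By inclusion-exclusion,
P(≥1) = 53.0 + 49.1 + 36.1 − 22.5 − 12.3 − 21.9 + 7.6 = 89.1%
P(none) = 100% − 89.1% = 10.9%

10.9%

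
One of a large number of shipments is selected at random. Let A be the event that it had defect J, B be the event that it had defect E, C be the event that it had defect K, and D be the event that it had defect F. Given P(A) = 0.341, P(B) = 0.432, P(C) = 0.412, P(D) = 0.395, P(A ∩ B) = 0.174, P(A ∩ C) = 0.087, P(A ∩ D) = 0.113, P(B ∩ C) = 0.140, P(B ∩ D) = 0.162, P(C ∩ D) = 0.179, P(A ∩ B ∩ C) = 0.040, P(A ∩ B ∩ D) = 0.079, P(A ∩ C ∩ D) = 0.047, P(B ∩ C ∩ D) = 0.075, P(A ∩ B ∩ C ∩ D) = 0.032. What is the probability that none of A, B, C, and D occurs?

0.066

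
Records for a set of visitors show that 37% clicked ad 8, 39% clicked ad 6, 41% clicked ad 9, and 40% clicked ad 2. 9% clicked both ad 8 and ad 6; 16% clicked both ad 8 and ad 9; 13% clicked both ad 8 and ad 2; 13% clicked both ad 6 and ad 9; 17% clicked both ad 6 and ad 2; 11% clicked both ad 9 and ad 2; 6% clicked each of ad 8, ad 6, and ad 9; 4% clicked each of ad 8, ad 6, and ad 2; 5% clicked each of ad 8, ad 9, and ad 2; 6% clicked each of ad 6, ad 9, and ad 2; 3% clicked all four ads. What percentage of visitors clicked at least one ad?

96%

By inclusion-exclusion,
P(union) = 37 + 39 + 41 + 40 − 9 − 16 − 13 − 13 − 17 − 11 + 6 + 4 + 5 + 6 − 3 = 96%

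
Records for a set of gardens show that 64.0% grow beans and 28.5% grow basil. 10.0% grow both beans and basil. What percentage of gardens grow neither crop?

17.5%

P(union) = 64.0 + 28.5 − 10.0 = 82.5%
P(none) = 100% − 82.5% = 17.5%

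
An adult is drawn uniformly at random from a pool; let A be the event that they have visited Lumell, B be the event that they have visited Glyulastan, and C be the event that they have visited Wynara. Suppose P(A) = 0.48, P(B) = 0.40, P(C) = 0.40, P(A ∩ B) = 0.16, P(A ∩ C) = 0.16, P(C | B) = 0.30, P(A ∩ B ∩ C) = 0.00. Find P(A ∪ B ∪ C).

0.84

P(B ∩ C) = P(B)·P(C|B) = 0.40 × 0.30 = 0.12
P(A ∪ B ∪ C) = 0.48 + 0.40 + 0.40 − 0.16 − 0.16 − 0.12 + 0.00 = 0.84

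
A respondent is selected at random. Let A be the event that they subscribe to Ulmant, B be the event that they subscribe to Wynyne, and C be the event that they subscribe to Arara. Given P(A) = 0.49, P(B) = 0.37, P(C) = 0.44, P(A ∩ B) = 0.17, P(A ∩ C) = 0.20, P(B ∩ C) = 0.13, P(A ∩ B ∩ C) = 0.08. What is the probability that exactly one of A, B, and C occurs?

P(exactly one) = 0.49 + 0.37 + 0.44 − 2·0.17 − 2·0.20 − 2·0.13 + 3·0.08 = 0.54

0.54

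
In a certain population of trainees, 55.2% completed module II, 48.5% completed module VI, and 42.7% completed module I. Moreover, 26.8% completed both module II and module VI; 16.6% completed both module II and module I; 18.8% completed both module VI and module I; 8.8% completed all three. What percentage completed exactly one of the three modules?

By inclusion–exclusion (exactly-one form):
P(exactly one) = 55.2 + 48.5 + 42.7 − 2·26.8 − 2·16.6 − 2·18.8 + 3·8.8 = 48.4%

48.4%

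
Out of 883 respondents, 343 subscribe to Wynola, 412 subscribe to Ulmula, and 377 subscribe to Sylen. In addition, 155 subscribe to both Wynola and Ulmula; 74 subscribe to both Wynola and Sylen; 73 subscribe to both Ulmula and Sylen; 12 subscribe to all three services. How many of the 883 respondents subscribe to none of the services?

|at least one| = 343 + 412 + 377 − 155 − 74 − 73 + 12 = 842
None: 883 − 842 = 41

41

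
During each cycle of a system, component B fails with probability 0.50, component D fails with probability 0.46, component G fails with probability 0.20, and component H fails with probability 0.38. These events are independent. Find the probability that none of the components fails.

0.13392

Since the events are independent, P(none) is the product of the individual non-occurrence probabilities.
P(none) = (1 − 0.50) × (1 − 0.46) × (1 − 0.20) × (1 − 0.38) = 0.50 × 0.54 × 0.80 × 0.62 = 0.13392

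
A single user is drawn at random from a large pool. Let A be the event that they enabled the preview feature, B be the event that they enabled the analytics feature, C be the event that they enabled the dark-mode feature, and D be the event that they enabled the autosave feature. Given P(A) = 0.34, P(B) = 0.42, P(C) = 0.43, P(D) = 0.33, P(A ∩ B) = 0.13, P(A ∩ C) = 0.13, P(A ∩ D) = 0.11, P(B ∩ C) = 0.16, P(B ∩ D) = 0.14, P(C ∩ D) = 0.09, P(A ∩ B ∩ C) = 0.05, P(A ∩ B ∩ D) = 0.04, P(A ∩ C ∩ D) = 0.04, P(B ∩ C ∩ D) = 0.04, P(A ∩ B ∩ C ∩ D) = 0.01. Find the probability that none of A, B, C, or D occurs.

By inclusion-exclusion,
P(A ∪ B ∪ C ∪ D) = 0.34 + 0.42 + 0.43 + 0.33 − 0.13 − 0.13 − 0.11 − 0.16 − 0.14 − 0.09 + 0.05 + 0.04 + 0.04 + 0.04 − 0.01 = 0.92
P(none) = 1 − 0.92 = 0.08

0.08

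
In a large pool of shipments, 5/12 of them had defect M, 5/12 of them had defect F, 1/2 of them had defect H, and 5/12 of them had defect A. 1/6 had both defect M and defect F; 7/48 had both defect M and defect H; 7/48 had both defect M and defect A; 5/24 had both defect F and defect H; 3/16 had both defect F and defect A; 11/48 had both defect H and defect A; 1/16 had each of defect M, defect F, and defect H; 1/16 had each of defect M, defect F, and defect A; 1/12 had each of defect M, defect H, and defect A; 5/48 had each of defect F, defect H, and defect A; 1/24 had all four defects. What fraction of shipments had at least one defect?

Inclusion–exclusion gives
P(≥1) = 5/12 + 5/12 + 1/2 + 5/12 − 1/6 − 7/48 − 7/48 − 5/24 − 3/16 − 11/48 + 1/16 + 1/16 + 1/12 + 5/48 − 1/24 = 15/16

15/16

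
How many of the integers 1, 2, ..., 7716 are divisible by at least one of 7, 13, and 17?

1970

By inclusion-exclusion,
1102 + 593 + 453 − 84 − 64 − 34 + 4 = 1970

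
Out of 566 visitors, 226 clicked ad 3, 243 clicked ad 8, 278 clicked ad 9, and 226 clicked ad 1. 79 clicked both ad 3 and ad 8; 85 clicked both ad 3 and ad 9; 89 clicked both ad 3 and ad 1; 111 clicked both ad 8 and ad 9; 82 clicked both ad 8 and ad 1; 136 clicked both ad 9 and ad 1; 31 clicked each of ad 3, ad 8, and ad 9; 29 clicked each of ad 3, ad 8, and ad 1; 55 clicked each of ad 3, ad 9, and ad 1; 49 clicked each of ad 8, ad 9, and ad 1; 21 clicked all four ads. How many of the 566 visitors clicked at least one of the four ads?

534

By inclusion–exclusion:
|at least one| = 226 + 243 + 278 + 226 − 79 − 85 − 89 − 111 − 82 − 136 + 31 + 29 + 55 + 49 − 21 = 534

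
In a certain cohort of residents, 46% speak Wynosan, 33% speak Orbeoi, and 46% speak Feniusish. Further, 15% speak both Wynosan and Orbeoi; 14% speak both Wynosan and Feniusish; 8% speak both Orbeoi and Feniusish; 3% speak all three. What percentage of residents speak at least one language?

91%

P(≥1) = 46 + 33 + 46 − 15 − 14 − 8 + 3 = 91%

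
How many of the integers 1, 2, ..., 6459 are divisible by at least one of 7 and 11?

floor(6459/7) + floor(6459/11) − floor(6459/77) = 922 + 587 − 83 = 1426

1426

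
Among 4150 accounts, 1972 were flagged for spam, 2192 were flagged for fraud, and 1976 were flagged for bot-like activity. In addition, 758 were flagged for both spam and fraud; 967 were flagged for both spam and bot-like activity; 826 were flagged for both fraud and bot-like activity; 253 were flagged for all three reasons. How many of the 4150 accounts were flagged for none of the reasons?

308

By inclusion-exclusion,
|union| = 1972 + 2192 + 1976 − 758 − 967 − 826 + 253 = 3842
None: 4150 − 3842 = 308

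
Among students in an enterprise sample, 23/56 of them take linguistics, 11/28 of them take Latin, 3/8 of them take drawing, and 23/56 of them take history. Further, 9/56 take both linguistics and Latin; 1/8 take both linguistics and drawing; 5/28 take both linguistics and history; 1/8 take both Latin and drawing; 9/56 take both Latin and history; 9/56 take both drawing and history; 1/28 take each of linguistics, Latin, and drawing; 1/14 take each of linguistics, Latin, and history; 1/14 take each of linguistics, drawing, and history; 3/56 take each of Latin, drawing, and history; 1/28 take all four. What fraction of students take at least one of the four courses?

7/8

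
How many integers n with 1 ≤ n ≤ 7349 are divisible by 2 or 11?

By inclusion-exclusion,
⌊7349/2⌋ + ⌊7349/11⌋ − ⌊7349/22⌋ = 3674 + 668 − 334 = 4008

4008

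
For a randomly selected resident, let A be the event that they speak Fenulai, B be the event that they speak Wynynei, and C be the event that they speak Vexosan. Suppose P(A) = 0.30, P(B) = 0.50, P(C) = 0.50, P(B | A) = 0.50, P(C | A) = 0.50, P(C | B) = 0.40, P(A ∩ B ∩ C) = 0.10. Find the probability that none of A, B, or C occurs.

0.10

P(A ∩ B) = P(A)·P(B|A) = 0.30 × 0.50 = 0.15
P(A ∩ C) = P(A)·P(C|A) = 0.30 × 0.50 = 0.15
P(B ∩ C) = P(B)·P(C|B) = 0.50 × 0.40 = 0.20
P(A ∪ B ∪ C) = 0.30 + 0.50 + 0.50 − 0.15 − 0.15 − 0.20 + 0.10 = 0.90
P(none) = 1 − 0.90 = 0.10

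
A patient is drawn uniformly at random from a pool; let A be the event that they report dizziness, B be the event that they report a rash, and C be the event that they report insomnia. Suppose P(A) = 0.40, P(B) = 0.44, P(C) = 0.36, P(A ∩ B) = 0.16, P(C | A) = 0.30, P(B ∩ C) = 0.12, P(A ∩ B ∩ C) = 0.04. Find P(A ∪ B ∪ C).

P(A ∩ C) = P(A)·P(C|A) = 0.40 × 0.30 = 0.12
P(A ∪ B ∪ C) = 0.40 + 0.44 + 0.36 − 0.16 − 0.12 − 0.12 + 0.04 = 0.84

0.84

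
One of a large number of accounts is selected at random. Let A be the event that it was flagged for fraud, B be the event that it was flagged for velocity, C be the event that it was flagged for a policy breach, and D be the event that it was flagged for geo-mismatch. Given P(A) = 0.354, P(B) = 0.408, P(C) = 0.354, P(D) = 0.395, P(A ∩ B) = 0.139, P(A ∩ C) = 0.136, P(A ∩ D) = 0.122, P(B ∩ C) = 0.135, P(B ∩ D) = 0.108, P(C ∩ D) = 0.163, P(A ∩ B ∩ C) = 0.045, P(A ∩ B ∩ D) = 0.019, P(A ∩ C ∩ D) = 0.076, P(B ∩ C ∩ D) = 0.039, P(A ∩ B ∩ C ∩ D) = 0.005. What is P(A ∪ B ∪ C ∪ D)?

0.882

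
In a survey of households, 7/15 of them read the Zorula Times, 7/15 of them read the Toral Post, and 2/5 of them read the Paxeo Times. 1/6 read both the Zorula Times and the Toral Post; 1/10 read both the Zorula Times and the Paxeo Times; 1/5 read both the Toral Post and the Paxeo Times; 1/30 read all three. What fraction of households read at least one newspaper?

9/10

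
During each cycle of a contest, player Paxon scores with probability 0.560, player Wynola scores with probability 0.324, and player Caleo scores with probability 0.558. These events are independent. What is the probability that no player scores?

0.13146848

Since the events are independent, P(none) is the product of the individual non-occurrence probabilities.
P(none) = (1 − 0.560) × (1 − 0.324) × (1 − 0.558) = 0.440 × 0.676 × 0.442 = 0.13146848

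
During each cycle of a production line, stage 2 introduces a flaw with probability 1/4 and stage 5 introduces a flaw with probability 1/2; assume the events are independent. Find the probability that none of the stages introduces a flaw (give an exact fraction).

3/8

Independence gives P(none) = ∏(1 − pᵢ).
P(none) = (1 − 1/4) × (1 − 1/2) = 3/4 × 1/2 = 3/8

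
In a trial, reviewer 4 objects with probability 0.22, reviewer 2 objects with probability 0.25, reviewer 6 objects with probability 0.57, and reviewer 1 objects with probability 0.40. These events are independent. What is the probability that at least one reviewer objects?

Since the events are independent, P(none) is the product of the individual non-occurrence probabilities.
P(none) = (1 − 0.22) × (1 − 0.25) × (1 − 0.57) × (1 − 0.40) = 0.78 × 0.75 × 0.43 × 0.60 = 0.15093
P(at least one) = 1 − 0.15093 = 0.84907

0.84907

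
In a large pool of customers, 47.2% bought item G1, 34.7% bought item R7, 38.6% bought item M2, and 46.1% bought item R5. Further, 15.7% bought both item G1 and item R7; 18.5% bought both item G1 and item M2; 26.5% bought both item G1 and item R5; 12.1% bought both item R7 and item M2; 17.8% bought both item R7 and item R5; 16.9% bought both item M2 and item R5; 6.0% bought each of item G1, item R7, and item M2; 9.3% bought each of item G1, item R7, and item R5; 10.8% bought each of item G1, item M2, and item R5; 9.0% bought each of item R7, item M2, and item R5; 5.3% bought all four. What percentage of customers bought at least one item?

88.9%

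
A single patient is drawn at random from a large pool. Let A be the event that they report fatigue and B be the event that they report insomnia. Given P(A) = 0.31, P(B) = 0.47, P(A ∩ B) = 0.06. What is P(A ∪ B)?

By inclusion-exclusion,
P(A ∪ B) = 0.31 + 0.47 − 0.06 = 0.72

0.72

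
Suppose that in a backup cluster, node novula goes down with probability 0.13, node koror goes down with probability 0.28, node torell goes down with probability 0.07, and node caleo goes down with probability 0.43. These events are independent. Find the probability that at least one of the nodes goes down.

Since the events are independent, P(none) is the product of the individual non-occurrence probabilities.
P(none) = (1 − 0.13) × (1 − 0.28) × (1 − 0.07) × (1 − 0.43) = 0.87 × 0.72 × 0.93 × 0.57 = 0.33205464
P(at least one) = 1 − 0.33205464 = 0.66794536

0.66794536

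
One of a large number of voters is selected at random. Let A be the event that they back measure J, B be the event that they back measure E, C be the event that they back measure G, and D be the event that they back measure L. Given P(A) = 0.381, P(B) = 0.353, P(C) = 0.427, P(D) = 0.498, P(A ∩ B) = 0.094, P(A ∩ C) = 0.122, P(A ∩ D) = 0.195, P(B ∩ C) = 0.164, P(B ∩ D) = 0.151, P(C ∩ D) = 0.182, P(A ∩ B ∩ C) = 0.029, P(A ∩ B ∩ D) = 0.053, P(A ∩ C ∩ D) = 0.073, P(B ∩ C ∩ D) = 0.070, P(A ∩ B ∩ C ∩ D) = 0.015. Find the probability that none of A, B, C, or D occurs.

By inclusion–exclusion:
P(A ∪ B ∪ C ∪ D) = 0.381 + 0.353 + 0.427 + 0.498 − 0.094 − 0.122 − 0.195 − 0.164 − 0.151 − 0.182 + 0.029 + 0.053 + 0.073 + 0.070 − 0.015 = 0.961
P(none) = 1 − 0.961 = 0.039

0.039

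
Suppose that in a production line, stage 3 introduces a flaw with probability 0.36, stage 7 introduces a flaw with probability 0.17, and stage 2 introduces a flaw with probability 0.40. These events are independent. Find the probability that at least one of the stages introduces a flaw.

0.68128

Independence gives P(none) = ∏(1 − pᵢ).
P(none) = (1 − 0.36) × (1 − 0.17) × (1 − 0.40) = 0.64 × 0.83 × 0.60 = 0.31872
P(at least one) = 1 − 0.31872 = 0.68128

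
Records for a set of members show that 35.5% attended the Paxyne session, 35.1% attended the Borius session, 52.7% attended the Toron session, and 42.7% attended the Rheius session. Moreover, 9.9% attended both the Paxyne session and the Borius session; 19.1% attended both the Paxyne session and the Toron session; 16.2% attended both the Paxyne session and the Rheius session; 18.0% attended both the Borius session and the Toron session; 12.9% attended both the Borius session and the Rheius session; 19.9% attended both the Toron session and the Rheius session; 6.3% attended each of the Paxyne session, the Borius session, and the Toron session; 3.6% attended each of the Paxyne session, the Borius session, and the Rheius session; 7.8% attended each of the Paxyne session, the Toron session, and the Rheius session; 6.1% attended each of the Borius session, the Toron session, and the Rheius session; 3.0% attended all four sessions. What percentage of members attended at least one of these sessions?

90.8%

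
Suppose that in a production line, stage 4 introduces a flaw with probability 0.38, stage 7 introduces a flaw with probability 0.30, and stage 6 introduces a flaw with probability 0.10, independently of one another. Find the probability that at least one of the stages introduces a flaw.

P(none) = (1 − 0.38) × (1 − 0.30) × (1 − 0.10) = 0.62 × 0.70 × 0.90 = 0.3906
P(at least one) = 1 − 0.3906 = 0.6094

0.6094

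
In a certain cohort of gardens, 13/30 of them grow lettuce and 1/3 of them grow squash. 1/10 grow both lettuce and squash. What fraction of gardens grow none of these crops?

1/3

P(union) = 13/30 + 1/3 − 1/10 = 2/3
P(none) = 1 − 2/3 = 1/3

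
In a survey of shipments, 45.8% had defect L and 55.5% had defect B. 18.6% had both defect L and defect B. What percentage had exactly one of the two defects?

64.1%

P(exactly one) = 45.8 + 55.5 − 2·18.6 = 64.1%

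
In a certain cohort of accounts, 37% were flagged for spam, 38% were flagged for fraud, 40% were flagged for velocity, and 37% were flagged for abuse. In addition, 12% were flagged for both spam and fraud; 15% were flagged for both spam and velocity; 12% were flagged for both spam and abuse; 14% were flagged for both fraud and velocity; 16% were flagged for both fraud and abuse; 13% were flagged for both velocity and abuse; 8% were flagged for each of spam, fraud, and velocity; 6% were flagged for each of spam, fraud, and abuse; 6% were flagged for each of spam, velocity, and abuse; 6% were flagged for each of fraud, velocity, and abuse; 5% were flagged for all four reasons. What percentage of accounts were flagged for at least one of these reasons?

Inclusion–exclusion gives
P(at least one) = 37 + 38 + 40 + 37 − 12 − 15 − 12 − 14 − 16 − 13 + 8 + 6 + 6 + 6 − 5 = 91%

91%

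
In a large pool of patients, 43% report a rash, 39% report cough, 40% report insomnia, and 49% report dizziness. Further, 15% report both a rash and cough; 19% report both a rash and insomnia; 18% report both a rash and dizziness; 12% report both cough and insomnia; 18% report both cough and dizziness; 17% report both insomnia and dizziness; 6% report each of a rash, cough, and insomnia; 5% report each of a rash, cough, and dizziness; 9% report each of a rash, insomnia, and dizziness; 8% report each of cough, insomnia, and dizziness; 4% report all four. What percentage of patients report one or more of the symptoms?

Inclusion–exclusion gives
P(union) = 43 + 39 + 40 + 49 − 15 − 19 − 18 − 12 − 18 − 17 + 6 + 5 + 9 + 8 − 4 = 96%

96%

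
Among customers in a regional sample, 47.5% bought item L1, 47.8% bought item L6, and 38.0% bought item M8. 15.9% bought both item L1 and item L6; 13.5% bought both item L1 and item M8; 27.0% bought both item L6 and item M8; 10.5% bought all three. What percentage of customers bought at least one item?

87.4%

By inclusion–exclusion:
P(≥1) = 47.5 + 47.8 + 38.0 − 15.9 − 13.5 − 27.0 + 10.5 = 87.4%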